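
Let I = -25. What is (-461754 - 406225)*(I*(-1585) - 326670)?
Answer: 249149032055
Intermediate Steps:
(-461754 - 406225)*(I*(-1585) - 326670) = (-461754 - 406225)*(-25*(-1585) - 326670) = -867979*(39625 - 326670) = -867979*(-287045) = 249149032055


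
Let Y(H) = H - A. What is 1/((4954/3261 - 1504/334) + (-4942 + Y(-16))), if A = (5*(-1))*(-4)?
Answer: -544587/2712579040 ≈ -0.00020076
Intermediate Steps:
A = 20 (A = -5*(-4) = 20)
Y(H) = -20 + H (Y(H) = H - 1*20 = H - 20 = -20 + H)
1/((4954/3261 - 1504/334) + (-4942 + Y(-16))) = 1/((4954/3261 - 1504/334) + (-4942 + (-20 - 16))) = 1/((4954*(1/3261) - 1504*1/334) + (-4942 - 36)) = 1/((4954/3261 - 752/167) - 4978) = 1/(-1624954/544587 - 4978) = 1/(-2712579040/544587) = -544587/2712579040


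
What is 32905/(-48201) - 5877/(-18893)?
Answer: -338396888/910661493 ≈ -0.37159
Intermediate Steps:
32905/(-48201) - 5877/(-18893) = 32905*(-1/48201) - 5877*(-1/18893) = -32905/48201 + 5877/18893 = -338396888/910661493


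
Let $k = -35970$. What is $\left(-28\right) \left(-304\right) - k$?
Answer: $44482$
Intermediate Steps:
$\left(-28\right) \left(-304\right) - k = \left(-28\right) \left(-304\right) - -35970 = 8512 + 35970 = 44482$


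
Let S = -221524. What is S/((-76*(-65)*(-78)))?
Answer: 55381/96330 ≈ 0.57491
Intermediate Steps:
S/((-76*(-65)*(-78))) = -221524/(-76*(-65)*(-78)) = -221524/(4940*(-78)) = -221524/(-385320) = -221524*(-1/385320) = 55381/96330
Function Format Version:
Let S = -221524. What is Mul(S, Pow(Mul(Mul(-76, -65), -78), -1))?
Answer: Rational(55381, 96330) ≈ 0.57491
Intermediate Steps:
Mul(S, Pow(Mul(Mul(-76, -65), -78), -1)) = Mul(-221524, Pow(Mul(Mul(-76, -65), -78), -1)) = Mul(-221524, Pow(Mul(4940, -78), -1)) = Mul(-221524, Pow(-385320, -1)) = Mul(-221524, Rational(-1, 385320)) = Rational(55381, 96330)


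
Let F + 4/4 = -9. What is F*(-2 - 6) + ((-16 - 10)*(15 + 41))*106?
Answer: -154256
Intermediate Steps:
F = -10 (F = -1 - 9 = -10)
F*(-2 - 6) + ((-16 - 10)*(15 + 41))*106 = -10*(-2 - 6) + ((-16 - 10)*(15 + 41))*106 = -10*(-8) - 26*56*106 = 80 - 1456*106 = 80 - 154336 = -154256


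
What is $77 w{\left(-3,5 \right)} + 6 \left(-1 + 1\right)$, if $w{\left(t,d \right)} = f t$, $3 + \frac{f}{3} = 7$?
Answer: $-2772$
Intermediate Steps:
$f = 12$ ($f = -9 + 3 \cdot 7 = -9 + 21 = 12$)
$w{\left(t,d \right)} = 12 t$
$77 w{\left(-3,5 \right)} + 6 \left(-1 + 1\right) = 77 \cdot 12 \left(-3\right) + 6 \left(-1 + 1\right) = 77 \left(-36\right) + 6 \cdot 0 = -2772 + 0 = -2772$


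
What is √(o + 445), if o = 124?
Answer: √569 ≈ 23.854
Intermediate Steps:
√(o + 445) = √(124 + 445) = √569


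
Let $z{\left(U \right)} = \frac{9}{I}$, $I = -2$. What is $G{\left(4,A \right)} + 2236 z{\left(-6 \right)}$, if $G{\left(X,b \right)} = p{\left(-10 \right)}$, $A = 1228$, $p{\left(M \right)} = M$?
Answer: $-10072$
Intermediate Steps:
$z{\left(U \right)} = - \frac{9}{2}$ ($z{\left(U \right)} = \frac{9}{-2} = 9 \left(- \frac{1}{2}\right) = - \frac{9}{2}$)
$G{\left(X,b \right)} = -10$
$G{\left(4,A \right)} + 2236 z{\left(-6 \right)} = -10 + 2236 \left(- \frac{9}{2}\right) = -10 - 10062 = -10072$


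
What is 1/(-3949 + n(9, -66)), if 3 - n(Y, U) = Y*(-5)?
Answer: -1/3901 ≈ -0.00025634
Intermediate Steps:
n(Y, U) = 3 + 5*Y (n(Y, U) = 3 - Y*(-5) = 3 - (-5)*Y = 3 + 5*Y)
1/(-3949 + n(9, -66)) = 1/(-3949 + (3 + 5*9)) = 1/(-3949 + (3 + 45)) = 1/(-3949 + 48) = 1/(-3901) = -1/3901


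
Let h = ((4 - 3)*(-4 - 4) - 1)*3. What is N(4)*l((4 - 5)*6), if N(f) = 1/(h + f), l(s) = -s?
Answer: -6/23 ≈ -0.26087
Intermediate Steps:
h = -27 (h = (1*(-8) - 1)*3 = (-8 - 1)*3 = -9*3 = -27)
N(f) = 1/(-27 + f)
N(4)*l((4 - 5)*6) = (-(4 - 5)*6)/(-27 + 4) = (-(-1)*6)/(-23) = -(-1)*(-6)/23 = -1/23*6 = -6/23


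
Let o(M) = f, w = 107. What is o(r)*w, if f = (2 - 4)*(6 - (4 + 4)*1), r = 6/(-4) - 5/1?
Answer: 428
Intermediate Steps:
r = -13/2 (r = 6*(-¼) - 5*1 = -3/2 - 5 = -13/2 ≈ -6.5000)
f = 4 (f = -2*(6 - 1*8*1) = -2*(6 - 8*1) = -2*(6 - 8) = -2*(-2) = 4)
o(M) = 4
o(r)*w = 4*107 = 428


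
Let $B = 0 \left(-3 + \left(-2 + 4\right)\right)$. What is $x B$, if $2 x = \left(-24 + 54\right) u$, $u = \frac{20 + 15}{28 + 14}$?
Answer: $0$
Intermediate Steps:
$B = 0$ ($B = 0 \left(-3 + 2\right) = 0 \left(-1\right) = 0$)
$u = \frac{5}{6}$ ($u = \frac{35}{42} = 35 \cdot \frac{1}{42} = \frac{5}{6} \approx 0.83333$)
$x = \frac{25}{2}$ ($x = \frac{\left(-24 + 54\right) \frac{5}{6}}{2} = \frac{30 \cdot \frac{5}{6}}{2} = \frac{1}{2} \cdot 25 = \frac{25}{2} \approx 12.5$)
$x B = \frac{25}{2} \cdot 0 = 0$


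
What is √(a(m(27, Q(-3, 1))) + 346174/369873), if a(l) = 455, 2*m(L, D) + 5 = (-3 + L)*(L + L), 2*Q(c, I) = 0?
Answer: √6930531872733/123291 ≈ 21.353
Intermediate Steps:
Q(c, I) = 0 (Q(c, I) = (½)*0 = 0)
m(L, D) = -5/2 + L*(-3 + L) (m(L, D) = -5/2 + ((-3 + L)*(L + L))/2 = -5/2 + ((-3 + L)*(2*L))/2 = -5/2 + (2*L*(-3 + L))/2 = -5/2 + L*(-3 + L))
√(a(m(27, Q(-3, 1))) + 346174/369873) = √(455 + 346174/369873) = √(168638389/369873) = √6930531872733/123291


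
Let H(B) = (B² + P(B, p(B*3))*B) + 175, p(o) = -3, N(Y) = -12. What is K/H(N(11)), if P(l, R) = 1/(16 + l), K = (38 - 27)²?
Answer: 121/316 ≈ 0.38291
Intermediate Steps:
K = 121 (K = 11² = 121)
H(B) = 175 + B² + B/(16 + B) (H(B) = (B² + B/(16 + B)) + 175 = 175 + B² + B/(16 + B))
K/H(N(11)) = 121/(((-12 + (16 - 12)*(175 + (-12)²))/(16 - 12))) = 121/(((-12 + 4*(175 + 144))/4)) = 121/(((-12 + 4*319)/4)) = 121/(((-12 + 1276)/4)) = 121/(((¼)*1264)) = 121/316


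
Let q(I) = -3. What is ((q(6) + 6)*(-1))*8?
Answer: -24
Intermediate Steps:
((q(6) + 6)*(-1))*8 = ((-3 + 6)*(-1))*8 = (3*(-1))*8 = -3*8 = -24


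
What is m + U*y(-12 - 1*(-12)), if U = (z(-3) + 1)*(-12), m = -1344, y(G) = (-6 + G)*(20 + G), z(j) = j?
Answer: -4224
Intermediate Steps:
U = 24 (U = (-3 + 1)*(-12) = -2*(-12) = 24)
m + U*y(-12 - 1*(-12)) = -1344 + 24*(-120 + (-12 - 1*(-12))² + 14*(-12 - 1*(-12))) = -1344 + 24*(-120 + (-12 + 12)² + 14*(-12 + 12)) = -1344 + 24*(-120 + 0² + 14*0) = -1344 + 24*(-120 + 0 + 0) = -1344 + 24*(-120) = -1344 - 2880 = -4224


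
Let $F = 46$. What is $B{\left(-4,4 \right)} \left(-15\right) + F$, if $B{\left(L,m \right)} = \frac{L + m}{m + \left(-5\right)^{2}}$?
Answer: $46$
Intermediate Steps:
$B{\left(L,m \right)} = \frac{L + m}{25 + m}$ ($B{\left(L,m \right)} = \frac{L + m}{m + 25} = \frac{L + m}{25 + m}$)
$B{\left(-4,4 \right)} \left(-15\right) + F = \frac{-4 + 4}{25 + 4} \left(-15\right) + 46 = \frac{1}{29} \cdot 0 \left(-15\right) + 46 = 0 \left(-15\right) + 46 = 0 + 46 = 46$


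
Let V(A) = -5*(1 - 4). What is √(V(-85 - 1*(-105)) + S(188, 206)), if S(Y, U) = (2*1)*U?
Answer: √427 ≈ 20.664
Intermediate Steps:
S(Y, U) = 2*U
V(A) = 15 (V(A) = -5*(-3) = 15)
√(V(-85 - 1*(-105)) + S(188, 206)) = √(15 + 2*206) = √(15 + 412) = √427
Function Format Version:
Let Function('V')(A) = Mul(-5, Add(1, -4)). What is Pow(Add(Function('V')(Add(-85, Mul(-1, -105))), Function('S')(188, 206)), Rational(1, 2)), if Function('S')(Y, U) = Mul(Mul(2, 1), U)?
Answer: Pow(427, Rational(1, 2)) ≈ 20.664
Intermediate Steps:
Function('S')(Y, U) = Mul(2, U)
Function('V')(A) = 15 (Function('V')(A) = Mul(-5, -3) = 15)
Pow(Add(Function('V')(Add(-85, Mul(-1, -105))), Function('S')(188, 206)), Rational(1, 2)) = Pow(Add(15, Mul(2, 206)), Rational(1, 2)) = Pow(Add(15, 412), Rational(1, 2)) = Pow(427, Rational(1, 2))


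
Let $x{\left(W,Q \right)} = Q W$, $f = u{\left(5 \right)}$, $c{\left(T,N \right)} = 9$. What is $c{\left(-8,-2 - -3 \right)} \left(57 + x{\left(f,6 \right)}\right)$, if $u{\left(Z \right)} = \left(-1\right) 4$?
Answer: $297$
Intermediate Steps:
$u{\left(Z \right)} = -4$
$f = -4$
$c{\left(-8,-2 - -3 \right)} \left(57 + x{\left(f,6 \right)}\right) = 9 \left(57 + 6 \left(-4\right)\right) = 9 \left(57 - 24\right) = 9 \cdot 33 = 297$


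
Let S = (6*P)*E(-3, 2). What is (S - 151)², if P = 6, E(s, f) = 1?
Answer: 13225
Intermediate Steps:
S = 36 (S = (6*6)*1 = 36*1 = 36)
(S - 151)² = (36 - 151)² = (-115)² = 13225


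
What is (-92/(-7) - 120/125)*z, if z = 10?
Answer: 4264/35 ≈ 121.83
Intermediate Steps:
(-92/(-7) - 120/125)*z = (-92/(-7) - 120/125)*10 = (-92*(-1/7) - 120*1/125)*10 = (92/7 - 24/25)*10 = (2132/175)*10 = 4264/35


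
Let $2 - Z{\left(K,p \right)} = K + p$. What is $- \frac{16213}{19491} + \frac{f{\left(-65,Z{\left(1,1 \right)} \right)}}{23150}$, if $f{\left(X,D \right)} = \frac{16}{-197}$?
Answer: $- \frac{36970254503}{44444840025} \approx -0.83182$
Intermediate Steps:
$Z{\left(K,p \right)} = 2 - K - p$ ($Z{\left(K,p \right)} = 2 - \left(K + p\right) = 2 - K - p$)
$f{\left(X,D \right)} = - \frac{16}{197}$ ($f{\left(X,D \right)} = 16 \left(- \frac{1}{197}\right) = - \frac{16}{197}$)
$- \frac{16213}{19491} + \frac{f{\left(-65,Z{\left(1,1 \right)} \right)}}{23150} = - \frac{16213}{19491} - \frac{16}{197 \cdot 23150} = \left(-16213\right) \frac{1}{19491} - \frac{8}{2280275} = - \frac{16213}{19491} - \frac{8}{2280275} = - \frac{36970254503}{44444840025}$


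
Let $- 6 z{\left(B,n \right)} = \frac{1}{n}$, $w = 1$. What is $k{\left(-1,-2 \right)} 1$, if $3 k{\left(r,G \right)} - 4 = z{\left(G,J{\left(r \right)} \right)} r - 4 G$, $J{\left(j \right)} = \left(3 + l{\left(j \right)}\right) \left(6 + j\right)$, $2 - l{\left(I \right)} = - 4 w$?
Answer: $\frac{3241}{810} \approx 4.0012$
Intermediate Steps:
$l{\left(I \right)} = 6$ ($l{\left(I \right)} = 2 - \left(-4\right) 1 = 2 - -4 = 2 + 4 = 6$)
$J{\left(j \right)} = 54 + 9 j$ ($J{\left(j \right)} = \left(3 + 6\right) \left(6 + j\right) = 9 \left(6 + j\right) = 54 + 9 j$)
$z{\left(B,n \right)} = - \frac{1}{6 n}$
$k{\left(r,G \right)} = \frac{4}{3} - \frac{4 G}{3} - \frac{r}{18 \left(54 + 9 r\right)}$ ($k{\left(r,G \right)} = \frac{4}{3} + \frac{- \frac{1}{6 \left(54 + 9 r\right)} r - 4 G}{3} = \frac{4}{3} + \frac{- \frac{r}{6 \left(54 + 9 r\right)} - 4 G}{3} = \frac{4}{3} + \frac{- 4 G - \frac{r}{6 \left(54 + 9 r\right)}}{3} = \frac{4}{3} - \left(\frac{4 G}{3} + \frac{r}{18 \left(54 + 9 r\right)}\right) = \frac{4}{3} - \frac{4 G}{3} - \frac{r}{18 \left(54 + 9 r\right)}$)
$k{\left(-1,-2 \right)} 1 = \frac{\left(-1\right) \left(-1\right) + 216 \left(1 - -2\right) \left(6 - 1\right)}{162 \left(6 - 1\right)} 1 = \frac{1 + 216 \left(1 + 2\right) 5}{162 \cdot 5} \cdot 1 = \frac{1}{162} \cdot \frac{1}{5} \left(1 + 216 \cdot 3 \cdot 5\right) 1 = \frac{1}{162} \cdot \frac{1}{5} \left(1 + 3240\right) 1 = \frac{1}{162} \cdot \frac{1}{5} \cdot 3241 \cdot 1 = \frac{3241}{810} \cdot 1 = \frac{3241}{810}$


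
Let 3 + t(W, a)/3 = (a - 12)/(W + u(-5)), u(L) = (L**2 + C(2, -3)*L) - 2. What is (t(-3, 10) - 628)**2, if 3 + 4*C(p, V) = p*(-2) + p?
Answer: 497423809/1225 ≈ 4.0606e+5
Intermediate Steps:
C(p, V) = -3/4 - p/4 (C(p, V) = -3/4 + (p*(-2) + p)/4 = -3/4 + (-2*p + p)/4 = -3/4 + (-p)/4 = -3/4 - p/4)
u(L) = -2 + L**2 - 5*L/4 (u(L) = (L**2 + (-3/4 - 1/4*2)*L) - 2 = (L**2 + (-3/4 - 1/2)*L) - 2 = (L**2 - 5*L/4) - 2 = -2 + L**2 - 5*L/4)
t(W, a) = -9 + 3*(-12 + a)/(117/4 + W) (t(W, a) = -9 + 3*((a - 12)/(W + (-2 + (-5)**2 - 5/4*(-5)))) = -9 + 3*((-12 + a)/(W + (-2 + 25 + 25/4))) = -9 + 3*((-12 + a)/(W + 117/4)) = -9 + 3*((-12 + a)/(117/4 + W)) = -9 + 3*(-12 + a)/(117/4 + W))
(t(-3, 10) - 628)**2 = (3*(-399 - 12*(-3) + 4*10)/(117 + 4*(-3)) - 628)**2 = (3*(-399 + 36 + 40)/(117 - 12) - 628)**2 = (3*(-323)/105 - 628)**2 = (3*(1/105)*(-323) - 628)**2 = (-323/35 - 628)**2 = (-22303/35)**2 = 497423809/1225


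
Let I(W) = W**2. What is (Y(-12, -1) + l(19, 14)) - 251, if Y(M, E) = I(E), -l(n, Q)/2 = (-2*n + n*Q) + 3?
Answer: -712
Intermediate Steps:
l(n, Q) = -6 + 4*n - 2*Q*n (l(n, Q) = -2*((-2*n + n*Q) + 3) = -2*((-2*n + Q*n) + 3) = -2*(3 - 2*n + Q*n) = -6 + 4*n - 2*Q*n)
Y(M, E) = E**2
(Y(-12, -1) + l(19, 14)) - 251 = ((-1)**2 + (-6 + 4*19 - 2*14*19)) - 251 = (1 + (-6 + 76 - 532)) - 251 = (1 - 462) - 251 = -461 - 251 = -712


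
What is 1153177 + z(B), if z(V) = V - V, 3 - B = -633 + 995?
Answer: 1153177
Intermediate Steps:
B = -359 (B = 3 - (-633 + 995) = 3 - 1*362 = 3 - 362 = -359)
z(V) = 0
1153177 + z(B) = 1153177 + 0 = 1153177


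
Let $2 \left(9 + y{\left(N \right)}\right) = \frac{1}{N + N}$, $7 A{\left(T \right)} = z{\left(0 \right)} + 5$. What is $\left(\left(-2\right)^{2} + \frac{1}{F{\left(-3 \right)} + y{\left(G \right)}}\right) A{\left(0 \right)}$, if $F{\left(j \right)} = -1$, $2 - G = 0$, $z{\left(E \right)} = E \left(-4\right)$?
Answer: $\frac{220}{79} \approx 2.7848$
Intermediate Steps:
$z{\left(E \right)} = - 4 E$
$G = 2$ ($G = 2 - 0 = 2 + 0 = 2$)
$A{\left(T \right)} = \frac{5}{7}$ ($A{\left(T \right)} = \frac{\left(-4\right) 0 + 5}{7} = \frac{0 + 5}{7} = \frac{1}{7} \cdot 5 = \frac{5}{7}$)
$y{\left(N \right)} = -9 + \frac{1}{4 N}$ ($y{\left(N \right)} = -9 + \frac{1}{2 \left(N + N\right)} = -9 + \frac{1}{2 \cdot 2 N} = -9 + \frac{\frac{1}{2} \frac{1}{N}}{2} = -9 + \frac{1}{4 N}$)
$\left(\left(-2\right)^{2} + \frac{1}{F{\left(-3 \right)} + y{\left(G \right)}}\right) A{\left(0 \right)} = \left(\left(-2\right)^{2} + \frac{1}{-1 - \left(9 - \frac{1}{4 \cdot 2}\right)}\right) \frac{5}{7} = \left(4 + \frac{1}{-1 + \left(-9 + \frac{1}{4} \cdot \frac{1}{2}\right)}\right) \frac{5}{7} = \left(4 + \frac{1}{-1 + \left(-9 + \frac{1}{8}\right)}\right) \frac{5}{7} = \left(4 + \frac{1}{-1 - \frac{71}{8}}\right) \frac{5}{7} = \left(4 + \frac{1}{- \frac{79}{8}}\right) \frac{5}{7} = \left(4 - \frac{8}{79}\right) \frac{5}{7} = \frac{308}{79} \cdot \frac{5}{7} = \frac{220}{79}$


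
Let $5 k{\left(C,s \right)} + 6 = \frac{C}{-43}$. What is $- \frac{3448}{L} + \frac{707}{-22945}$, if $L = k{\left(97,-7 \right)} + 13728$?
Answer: $- \frac{3819212211}{13542896185} \approx -0.28201$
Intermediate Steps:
$k{\left(C,s \right)} = - \frac{6}{5} - \frac{C}{215}$ ($k{\left(C,s \right)} = - \frac{6}{5} + \frac{C \frac{1}{-43}}{5} = - \frac{6}{5} + \frac{C \left(- \frac{1}{43}\right)}{5} = - \frac{6}{5} + \frac{\left(- \frac{1}{43}\right) C}{5} = - \frac{6}{5} - \frac{C}{215}$)
$L = \frac{590233}{43}$ ($L = \left(- \frac{6}{5} - \frac{97}{215}\right) + 13728 = - \frac{71}{43} + 13728 = \frac{590233}{43} \approx 13726.0$)
$- \frac{3448}{L} + \frac{707}{-22945} = - \frac{3448}{\frac{590233}{43}} + \frac{707}{-22945} = \left(-3448\right) \frac{43}{590233} + 707 \left(- \frac{1}{22945}\right) = - \frac{148264}{590233} - \frac{707}{22945} = - \frac{3819212211}{13542896185}$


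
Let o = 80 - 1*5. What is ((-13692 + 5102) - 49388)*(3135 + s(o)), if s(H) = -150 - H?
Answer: -168715980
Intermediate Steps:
o = 75 (o = 80 - 5 = 75)
((-13692 + 5102) - 49388)*(3135 + s(o)) = ((-13692 + 5102) - 49388)*(3135 + (-150 - 1*75)) = (-8590 - 49388)*(3135 + (-150 - 75)) = -57978*(3135 - 225) = -57978*2910 = -168715980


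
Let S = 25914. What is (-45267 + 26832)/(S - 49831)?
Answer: 18435/23917 ≈ 0.77079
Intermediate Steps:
(-45267 + 26832)/(S - 49831) = (-45267 + 26832)/(25914 - 49831) = -18435/(-23917) = -18435*(-1/23917) = 18435/23917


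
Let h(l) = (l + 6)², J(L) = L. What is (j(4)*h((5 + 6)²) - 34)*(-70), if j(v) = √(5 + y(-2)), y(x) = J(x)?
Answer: 2380 - 1129030*√3 ≈ -1.9532e+6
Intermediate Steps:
y(x) = x
h(l) = (6 + l)²
j(v) = √3 (j(v) = √(5 - 2) = √3)
(j(4)*h((5 + 6)²) - 34)*(-70) = (√3*(6 + (5 + 6)²)² - 34)*(-70) = (√3*(6 + 11²)² - 34)*(-70) = (√3*(6 + 121)² - 34)*(-70) = (√3*127² - 34)*(-70) = (√3*16129 - 34)*(-70) = (16129*√3 - 34)*(-70) = (-34 + 16129*√3)*(-70) = 2380 - 1129030*√3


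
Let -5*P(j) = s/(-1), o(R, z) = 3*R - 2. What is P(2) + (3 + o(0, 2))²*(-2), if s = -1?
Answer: -11/5 ≈ -2.2000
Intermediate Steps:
o(R, z) = -2 + 3*R
P(j) = -⅕ (P(j) = -(-1)/(5*(-1)) = -(-1)*(-1)/5 = -⅕*1 = -⅕)
P(2) + (3 + o(0, 2))²*(-2) = -⅕ + (3 + (-2 + 3*0))²*(-2) = -⅕ + (3 + (-2 + 0))²*(-2) = -⅕ + (3 - 2)²*(-2) = -⅕ + 1²*(-2) = -⅕ + 1*(-2) = -⅕ - 2 = -11/5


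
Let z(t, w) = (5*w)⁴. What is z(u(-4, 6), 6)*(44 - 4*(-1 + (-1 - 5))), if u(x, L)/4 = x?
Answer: 58320000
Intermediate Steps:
u(x, L) = 4*x
z(t, w) = 625*w⁴
z(u(-4, 6), 6)*(44 - 4*(-1 + (-1 - 5))) = (625*6⁴)*(44 - 4*(-1 + (-1 - 5))) = (625*1296)*(44 - 4*(-1 - 6)) = 810000*(44 - 4*(-7)) = 810000*(44 + 28) = 810000*72 = 58320000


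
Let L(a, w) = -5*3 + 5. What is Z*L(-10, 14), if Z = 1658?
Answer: -16580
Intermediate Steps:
L(a, w) = -10 (L(a, w) = -15 + 5 = -10)
Z*L(-10, 14) = 1658*(-10) = -16580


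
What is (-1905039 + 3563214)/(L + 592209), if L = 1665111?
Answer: 110545/150488 ≈ 0.73458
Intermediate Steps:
(-1905039 + 3563214)/(L + 592209) = (-1905039 + 3563214)/(1665111 + 592209) = 1658175/2257320 = 1658175*(1/2257320) = 110545/150488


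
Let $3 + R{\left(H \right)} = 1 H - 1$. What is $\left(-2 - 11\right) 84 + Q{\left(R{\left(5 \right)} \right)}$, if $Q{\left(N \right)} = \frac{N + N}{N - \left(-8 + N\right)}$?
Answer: $- \frac{4367}{4} \approx -1091.8$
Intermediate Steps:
$R{\left(H \right)} = -4 + H$ ($R{\left(H \right)} = -3 + \left(1 H - 1\right) = -3 + \left(H - 1\right) = -3 + \left(-1 + H\right) = -4 + H$)
$Q{\left(N \right)} = \frac{N}{4}$ ($Q{\left(N \right)} = \frac{2 N}{N - \left(-8 + N\right)} = \frac{2 N}{8} = 2 N \frac{1}{8} = \frac{N}{4}$)
$\left(-2 - 11\right) 84 + Q{\left(R{\left(5 \right)} \right)} = \left(-2 - 11\right) 84 + \frac{-4 + 5}{4} = \left(-13\right) 84 + \frac{1}{4} \cdot 1 = -1092 + \frac{1}{4} = - \frac{4367}{4}$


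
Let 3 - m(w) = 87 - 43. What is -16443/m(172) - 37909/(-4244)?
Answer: 71338361/174004 ≈ 409.98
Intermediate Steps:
m(w) = -41 (m(w) = 3 - (87 - 43) = 3 - 1*44 = 3 - 44 = -41)
-16443/m(172) - 37909/(-4244) = -16443/(-41) - 37909/(-4244) = -16443*(-1/41) - 37909*(-1/4244) = 16443/41 + 37909/4244 = 71338361/174004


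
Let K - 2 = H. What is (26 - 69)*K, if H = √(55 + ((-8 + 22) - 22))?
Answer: -86 - 43*√47 ≈ -380.79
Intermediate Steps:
H = √47 (H = √(55 + (14 - 22)) = √(55 - 8) = √47 ≈ 6.8557)
K = 2 + √47 ≈ 8.8557
(26 - 69)*K = (26 - 69)*(2 + √47) = -43*(2 + √47) = -86 - 43*√47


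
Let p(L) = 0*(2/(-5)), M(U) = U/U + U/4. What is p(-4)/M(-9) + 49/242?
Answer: 49/242 ≈ 0.20248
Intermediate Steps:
M(U) = 1 + U/4 (M(U) = 1 + U*(1/4) = 1 + U/4)
p(L) = 0 (p(L) = 0*(2*(-1/5)) = 0*(-2/5) = 0)
p(-4)/M(-9) + 49/242 = 0/(1 + (1/4)*(-9)) + 49/242 = 0/(1 - 9/4) + 49*(1/242) = 0/(-5/4) + 49/242 = 0*(-4/5) + 49/242 = 0 + 49/242 = 49/242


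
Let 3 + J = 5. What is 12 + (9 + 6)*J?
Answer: 42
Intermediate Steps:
J = 2 (J = -3 + 5 = 2)
12 + (9 + 6)*J = 12 + (9 + 6)*2 = 12 + 15*2 = 12 + 30 = 42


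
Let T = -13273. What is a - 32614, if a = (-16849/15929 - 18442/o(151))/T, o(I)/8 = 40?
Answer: -1103269462076931/33828098720 ≈ -32614.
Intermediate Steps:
o(I) = 320 (o(I) = 8*40 = 320)
a = 149577149/33828098720 (a = (-16849/15929 - 18442/320)/(-13273) = (-16849*1/15929 - 18442*1/320)*(-1/13273) = (-16849/15929 - 9221/160)*(-1/13273) = -149577149/2548640*(-1/13273) = 149577149/33828098720 ≈ 0.0044217)
a - 32614 = 149577149/33828098720 - 32614 = -1103269462076931/33828098720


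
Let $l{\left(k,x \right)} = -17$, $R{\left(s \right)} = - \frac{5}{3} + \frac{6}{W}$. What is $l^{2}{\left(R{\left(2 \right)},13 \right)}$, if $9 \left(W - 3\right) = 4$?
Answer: $289$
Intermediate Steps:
$W = \frac{31}{9}$ ($W = 3 + \frac{1}{9} \cdot 4 = 3 + \frac{4}{9} = \frac{31}{9} \approx 3.4444$)
$R{\left(s \right)} = \frac{7}{93}$ ($R{\left(s \right)} = - \frac{5}{3} + \frac{6}{\frac{31}{9}} = \left(-5\right) \frac{1}{3} + 6 \cdot \frac{9}{31} = - \frac{5}{3} + \frac{54}{31} = \frac{7}{93}$)
$l^{2}{\left(R{\left(2 \right)},13 \right)} = \left(-17\right)^{2} = 289$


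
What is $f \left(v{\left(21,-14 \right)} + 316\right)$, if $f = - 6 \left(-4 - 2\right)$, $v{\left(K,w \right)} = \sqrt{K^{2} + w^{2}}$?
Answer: $11376 + 252 \sqrt{13} \approx 12285.0$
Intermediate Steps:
$f = 36$ ($f = \left(-6\right) \left(-6\right) = 36$)
$f \left(v{\left(21,-14 \right)} + 316\right) = 36 \left(\sqrt{21^{2} + \left(-14\right)^{2}} + 316\right) = 36 \left(\sqrt{441 + 196} + 316\right) = 36 \left(\sqrt{637} + 316\right) = 36 \left(7 \sqrt{13} + 316\right) = 36 \left(316 + 7 \sqrt{13}\right) = 11376 + 252 \sqrt{13}$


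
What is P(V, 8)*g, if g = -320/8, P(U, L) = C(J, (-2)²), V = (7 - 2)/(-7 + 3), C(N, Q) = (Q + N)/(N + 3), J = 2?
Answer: -48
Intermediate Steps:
C(N, Q) = (N + Q)/(3 + N)
V = -5/4 (V = 5/(-4) = 5*(-¼) = -5/4 ≈ -1.2500)
P(U, L) = 6/5 (P(U, L) = (2 + (-2)²)/(3 + 2) = (2 + 4)/5 = (⅕)*6 = 6/5)
g = -40 (g = -320*⅛ = -40)
P(V, 8)*g = (6/5)*(-40) = -48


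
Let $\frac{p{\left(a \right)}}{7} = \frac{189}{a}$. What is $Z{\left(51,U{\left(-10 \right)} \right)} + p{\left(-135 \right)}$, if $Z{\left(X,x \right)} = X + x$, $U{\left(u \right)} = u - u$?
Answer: $\frac{206}{5} \approx 41.2$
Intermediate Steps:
$U{\left(u \right)} = 0$
$p{\left(a \right)} = \frac{1323}{a}$ ($p{\left(a \right)} = 7 \frac{189}{a} = \frac{1323}{a}$)
$Z{\left(51,U{\left(-10 \right)} \right)} + p{\left(-135 \right)} = \left(51 + 0\right) + \frac{1323}{-135} = 51 + 1323 \left(- \frac{1}{135}\right) = 51 - \frac{49}{5} = \frac{206}{5}$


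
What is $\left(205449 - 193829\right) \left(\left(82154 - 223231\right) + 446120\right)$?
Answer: $3544599660$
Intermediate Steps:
$\left(205449 - 193829\right) \left(\left(82154 - 223231\right) + 446120\right) = 11620 \left(\left(82154 - 223231\right) + 446120\right) = 11620 \left(-141077 + 446120\right) = 11620 \cdot 305043 = 3544599660$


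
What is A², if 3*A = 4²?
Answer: 256/9 ≈ 28.444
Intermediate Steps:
A = 16/3 (A = (⅓)*4² = (⅓)*16 = 16/3 ≈ 5.3333)
A² = (16/3)² = 256/9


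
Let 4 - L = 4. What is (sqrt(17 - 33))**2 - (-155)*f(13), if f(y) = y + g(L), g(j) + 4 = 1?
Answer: 1534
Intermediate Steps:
L = 0 (L = 4 - 1*4 = 4 - 4 = 0)
g(j) = -3 (g(j) = -4 + 1 = -3)
f(y) = -3 + y (f(y) = y - 3 = -3 + y)
(sqrt(17 - 33))**2 - (-155)*f(13) = (sqrt(17 - 33))**2 - (-155)*(-3 + 13) = (sqrt(-16))**2 - (-155)*10 = (4*I)**2 - 1*(-1550) = -16 + 1550 = 1534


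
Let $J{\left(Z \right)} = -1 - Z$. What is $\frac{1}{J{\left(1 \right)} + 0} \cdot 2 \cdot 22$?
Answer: $-22$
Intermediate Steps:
$\frac{1}{J{\left(1 \right)} + 0} \cdot 2 \cdot 22 = \frac{1}{\left(-1 - 1\right) + 0} \cdot 2 \cdot 22 = \frac{1}{-2 + 0} \cdot 2 \cdot 22 = \frac{1}{-2} \cdot 2 \cdot 22 = \left(- \frac{1}{2}\right) 2 \cdot 22 = \left(-1\right) 22 = -22$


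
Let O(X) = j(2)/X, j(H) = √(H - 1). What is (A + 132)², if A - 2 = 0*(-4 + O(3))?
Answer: 17956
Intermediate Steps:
j(H) = √(-1 + H)
O(X) = 1/X (O(X) = √(-1 + 2)/X = √1/X = 1/X)
A = 2 (A = 2 + 0*(-4 + 1/3) = 2 + 0*(-4 + ⅓) = 2 + 0*(-11/3) = 2 + 0 = 2)
(A + 132)² = (2 + 132)² = 134² = 17956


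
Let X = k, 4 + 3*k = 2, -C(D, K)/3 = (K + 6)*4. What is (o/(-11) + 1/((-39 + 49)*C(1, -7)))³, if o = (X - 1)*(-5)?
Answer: -967361669/2299968000 ≈ -0.42060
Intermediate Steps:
C(D, K) = -72 - 12*K (C(D, K) = -3*(K + 6)*4 = -3*(6 + K)*4 = -3*(24 + 4*K) = -72 - 12*K)
k = -⅔ (k = -4/3 + (⅓)*2 = -4/3 + ⅔ = -⅔ ≈ -0.66667)
X = -⅔ ≈ -0.66667
o = 25/3 (o = (-⅔ - 1)*(-5) = -5/3*(-5) = 25/3 ≈ 8.3333)
(o/(-11) + 1/((-39 + 49)*C(1, -7)))³ = ((25/3)/(-11) + 1/((-39 + 49)*(-72 - 12*(-7))))³ = ((25/3)*(-1/11) + 1/(10*(-72 + 84)))³ = (-25/33 + (⅒)/12)³ = (-25/33 + (⅒)*(1/12))³ = (-25/33 + 1/120)³ = (-989/1320)³ = -967361669/2299968000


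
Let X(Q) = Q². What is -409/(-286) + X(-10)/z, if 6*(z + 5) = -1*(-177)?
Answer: 77241/14014 ≈ 5.5117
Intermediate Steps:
z = 49/2 (z = -5 + (-1*(-177))/6 = -5 + (⅙)*177 = -5 + 59/2 = 49/2 ≈ 24.500)
-409/(-286) + X(-10)/z = -409/(-286) + (-10)²/(49/2) = -409*(-1/286) + 100*(2/49) = 409/286 + 200/49 = 77241/14014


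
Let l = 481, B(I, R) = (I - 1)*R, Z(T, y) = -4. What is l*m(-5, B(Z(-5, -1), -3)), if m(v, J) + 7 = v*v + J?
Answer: 15873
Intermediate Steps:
B(I, R) = R*(-1 + I) (B(I, R) = (-1 + I)*R = R*(-1 + I))
m(v, J) = -7 + J + v**2 (m(v, J) = -7 + (v*v + J) = -7 + (v**2 + J) = -7 + (J + v**2) = -7 + J + v**2)
l*m(-5, B(Z(-5, -1), -3)) = 481*(-7 - 3*(-1 - 4) + (-5)**2) = 481*(-7 - 3*(-5) + 25) = 481*(-7 + 15 + 25) = 481*33 = 15873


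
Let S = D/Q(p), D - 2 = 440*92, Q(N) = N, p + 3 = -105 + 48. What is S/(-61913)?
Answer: 6747/619130 ≈ 0.010898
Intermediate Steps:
p = -60 (p = -3 + (-105 + 48) = -3 - 57 = -60)
D = 40482 (D = 2 + 440*92 = 2 + 40480 = 40482)
S = -6747/10 (S = 40482/(-60) = 40482*(-1/60) = -6747/10 ≈ -674.70)
S/(-61913) = -6747/10/(-61913) = -6747/10*(-1/61913) = 6747/619130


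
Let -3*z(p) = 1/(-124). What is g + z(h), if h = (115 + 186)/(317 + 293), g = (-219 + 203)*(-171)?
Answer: 1017793/372 ≈ 2736.0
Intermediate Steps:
g = 2736 (g = -16*(-171) = 2736)
h = 301/610 ≈ 0.49344
z(p) = 1/372 (z(p) = -1/3/(-124) = -1/3*(-1/124) = 1/372)
g + z(h) = 2736 + 1/372 = 1017793/372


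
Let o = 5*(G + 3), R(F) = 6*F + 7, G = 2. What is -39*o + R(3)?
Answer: -950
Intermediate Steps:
R(F) = 7 + 6*F
o = 25 (o = 5*(2 + 3) = 5*5 = 25)
-39*o + R(3) = -39*25 + (7 + 6*3) = -975 + (7 + 18) = -975 + 25 = -950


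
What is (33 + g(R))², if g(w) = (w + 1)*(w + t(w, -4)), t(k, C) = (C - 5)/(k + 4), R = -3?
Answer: 3249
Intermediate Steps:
t(k, C) = (-5 + C)/(4 + k)
g(w) = (1 + w)*(w - 9/(4 + w)) (g(w) = (w + 1)*(w + (-5 - 4)/(4 + w)) = (1 + w)*(w - 9/(4 + w)))
(33 + g(R))² = (33 + (-9 - 9*(-3) - 3*(1 - 3)*(4 - 3))/(4 - 3))² = (33 + (-9 + 27 - 3*(-2)*1)/1)² = (33 + 1*(-9 + 27 + 6))² = (33 + 1*24)² = (33 + 24)² = 57² = 3249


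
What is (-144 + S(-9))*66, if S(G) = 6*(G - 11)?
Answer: -17424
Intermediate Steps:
S(G) = -66 + 6*G (S(G) = 6*(-11 + G) = -66 + 6*G)
(-144 + S(-9))*66 = (-144 + (-66 + 6*(-9)))*66 = (-144 + (-66 - 54))*66 = (-144 - 120)*66 = -264*66 = -17424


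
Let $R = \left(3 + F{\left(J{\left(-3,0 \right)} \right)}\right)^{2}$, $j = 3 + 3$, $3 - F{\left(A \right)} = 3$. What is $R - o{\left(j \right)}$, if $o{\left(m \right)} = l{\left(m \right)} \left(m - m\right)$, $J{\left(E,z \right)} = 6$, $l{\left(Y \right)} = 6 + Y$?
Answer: $9$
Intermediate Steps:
$F{\left(A \right)} = 0$ ($F{\left(A \right)} = 3 - 3 = 0$)
$j = 6$
$o{\left(m \right)} = 0$ ($o{\left(m \right)} = \left(6 + m\right) \left(m - m\right) = \left(6 + m\right) 0 = 0$)
$R = 9$ ($R = \left(3 + 0\right)^{2} = 3^{2} = 9$)
$R - o{\left(j \right)} = 9 - 0 = 9 + 0 = 9$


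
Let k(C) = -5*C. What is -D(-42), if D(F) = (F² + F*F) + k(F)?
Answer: -3738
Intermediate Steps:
D(F) = -5*F + 2*F² (D(F) = (F² + F*F) - 5*F = (F² + F²) - 5*F = 2*F² - 5*F = -5*F + 2*F²)
-D(-42) = -(-42)*(-5 + 2*(-42)) = -(-42)*(-5 - 84) = -(-42)*(-89) = -1*3738 = -3738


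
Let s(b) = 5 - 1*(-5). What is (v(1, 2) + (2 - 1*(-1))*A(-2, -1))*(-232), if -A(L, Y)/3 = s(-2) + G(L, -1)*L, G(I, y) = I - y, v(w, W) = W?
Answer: 24592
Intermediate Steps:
s(b) = 10 (s(b) = 5 + 5 = 10)
A(L, Y) = -30 - 3*L*(1 + L) (A(L, Y) = -3*(10 + (L - 1*(-1))*L) = -3*(10 + (L + 1)*L) = -3*(10 + (1 + L)*L) = -3*(10 + L*(1 + L)) = -30 - 3*L*(1 + L))
(v(1, 2) + (2 - 1*(-1))*A(-2, -1))*(-232) = (2 + (2 - 1*(-1))*(-30 - 3*(-2)*(1 - 2)))*(-232) = (2 + (2 + 1)*(-30 - 3*(-2)*(-1)))*(-232) = (2 + 3*(-30 - 6))*(-232) = (2 + 3*(-36))*(-232) = (2 - 108)*(-232) = -106*(-232) = 24592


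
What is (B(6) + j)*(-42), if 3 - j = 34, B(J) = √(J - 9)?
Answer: 1302 - 42*I*√3 ≈ 1302.0 - 72.746*I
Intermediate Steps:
B(J) = √(-9 + J)
j = -31 (j = 3 - 1*34 = 3 - 34 = -31)
(B(6) + j)*(-42) = (√(-9 + 6) - 31)*(-42) = (√(-3) - 31)*(-42) = (I*√3 - 31)*(-42) = (-31 + I*√3)*(-42) = 1302 - 42*I*√3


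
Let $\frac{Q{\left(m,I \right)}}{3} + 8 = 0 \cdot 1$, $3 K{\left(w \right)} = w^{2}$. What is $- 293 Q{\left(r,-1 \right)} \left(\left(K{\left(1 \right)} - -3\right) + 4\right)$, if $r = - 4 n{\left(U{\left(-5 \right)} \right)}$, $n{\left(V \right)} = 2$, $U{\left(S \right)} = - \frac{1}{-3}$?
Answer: $51568$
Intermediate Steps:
$U{\left(S \right)} = \frac{1}{3}$ ($U{\left(S \right)} = \left(-1\right) \left(- \frac{1}{3}\right) = \frac{1}{3}$)
$K{\left(w \right)} = \frac{w^{2}}{3}$
$r = -8$ ($r = \left(-4\right) 2 = -8$)
$Q{\left(m,I \right)} = -24$ ($Q{\left(m,I \right)} = -24 + 3 \cdot 0 \cdot 1 = -24 + 3 \cdot 0 = -24 + 0 = -24$)
$- 293 Q{\left(r,-1 \right)} \left(\left(K{\left(1 \right)} - -3\right) + 4\right) = - 293 \left(- 24 \left(\left(\frac{1^{2}}{3} - -3\right) + 4\right)\right) = - 293 \left(- 24 \left(\left(\frac{1}{3} \cdot 1 + 3\right) + 4\right)\right) = - 293 \left(- 24 \left(\left(\frac{1}{3} + 3\right) + 4\right)\right) = - 293 \left(- 24 \left(\frac{10}{3} + 4\right)\right) = - 293 \left(\left(-24\right) \frac{22}{3}\right) = \left(-293\right) \left(-176\right) = 51568$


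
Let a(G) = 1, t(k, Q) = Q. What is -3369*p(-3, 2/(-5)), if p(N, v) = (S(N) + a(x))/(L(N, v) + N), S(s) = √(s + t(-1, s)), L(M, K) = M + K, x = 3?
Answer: 16845/32 + 16845*I*√6/32 ≈ 526.41 + 1289.4*I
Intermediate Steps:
L(M, K) = K + M
S(s) = √2*√s (S(s) = √(s + s) = √(2*s) = √2*√s)
p(N, v) = (1 + √2*√N)/(v + 2*N) (p(N, v) = (√2*√N + 1)/((v + N) + N) = (1 + √2*√N)/((N + v) + N) = (1 + √2*√N)/(v + 2*N))
-3369*p(-3, 2/(-5)) = -3369*(1 + √2*√(-3))/(2/(-5) + 2*(-3)) = -3369*(1 + √2*(I*√3))/(2*(-⅕) - 6) = -3369*(1 + I*√6)/(-⅖ - 6) = -3369*(1 + I*√6)/(-32/5) = -(-16845)*(1 + I*√6)/32 = -3369*(-5/32 - 5*I*√6/32) = 16845/32 + 16845*I*√6/32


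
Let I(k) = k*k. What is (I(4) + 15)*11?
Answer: 341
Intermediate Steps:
I(k) = k**2
(I(4) + 15)*11 = (4**2 + 15)*11 = (16 + 15)*11 = 31*11 = 341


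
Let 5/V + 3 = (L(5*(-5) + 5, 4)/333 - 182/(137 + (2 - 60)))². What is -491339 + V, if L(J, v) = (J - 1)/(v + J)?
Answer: -22142633980130747/45066099793 ≈ -4.9134e+5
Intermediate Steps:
L(J, v) = (-1 + J)/(J + v)
V = 98426062080/45066099793 (V = 5/(-3 + (((-1 + (5*(-5) + 5))/((5*(-5) + 5) + 4))/333 - 182/(137 + (2 - 60)))²) = 5/(-3 + (((-1 + (-25 + 5))/((-25 + 5) + 4))*(1/333) - 182/(137 - 58))²) = 5/(-3 + (((-1 - 20)/(-20 + 4))*(1/333) - 182/79)²) = 5/(-3 + ((-21/(-16))*(1/333) - 182*1/79)²) = 5/(-3 + (-1/16*(-21)*(1/333) - 182/79)²) = 5/(-3 + ((21/16)*(1/333) - 182/79)²) = 5/(-3 + (7/1776 - 182/79)²) = 5/(-3 + (-322679/140304)²) = 5/(-3 + 104121737041/19685212416) = 5/(45066099793/19685212416) = 5*(19685212416/45066099793) = 98426062080/45066099793 ≈ 2.1840)
-491339 + V = -491339 + 98426062080/45066099793 = -22142633980130747/45066099793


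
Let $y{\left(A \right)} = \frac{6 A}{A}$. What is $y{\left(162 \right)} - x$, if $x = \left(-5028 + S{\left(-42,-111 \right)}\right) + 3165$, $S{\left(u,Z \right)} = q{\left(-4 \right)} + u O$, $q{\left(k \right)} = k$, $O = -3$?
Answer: $1747$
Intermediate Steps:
$S{\left(u,Z \right)} = -4 - 3 u$ ($S{\left(u,Z \right)} = -4 + u \left(-3\right) = -4 - 3 u$)
$y{\left(A \right)} = 6$
$x = -1741$ ($x = \left(-5028 - -122\right) + 3165 = \left(-5028 + \left(-4 + 126\right)\right) + 3165 = \left(-5028 + 122\right) + 3165 = -4906 + 3165 = -1741$)
$y{\left(162 \right)} - x = 6 - -1741 = 6 + 1741 = 1747$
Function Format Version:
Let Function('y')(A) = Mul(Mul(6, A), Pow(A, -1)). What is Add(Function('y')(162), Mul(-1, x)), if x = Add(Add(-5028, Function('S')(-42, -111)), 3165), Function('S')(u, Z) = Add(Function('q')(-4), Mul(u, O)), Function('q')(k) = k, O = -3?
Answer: 1747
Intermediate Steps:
Function('S')(u, Z) = Add(-4, Mul(-3, u)) (Function('S')(u, Z) = Add(-4, Mul(u, -3)) = Add(-4, Mul(-3, u)))
Function('y')(A) = 6
x = -1741 (x = Add(Add(-5028, Add(-4, Mul(-3, -42))), 3165) = Add(Add(-5028, Add(-4, 126)), 3165) = Add(Add(-5028, 122), 3165) = Add(-4906, 3165) = -1741)
Add(Function('y')(162), Mul(-1, x)) = Add(6, Mul(-1, -1741)) = Add(6, 1741) = 1747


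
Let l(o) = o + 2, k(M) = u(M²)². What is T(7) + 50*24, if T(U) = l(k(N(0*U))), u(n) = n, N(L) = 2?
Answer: 1218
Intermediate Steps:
k(M) = M⁴ (k(M) = (M²)² = M⁴)
l(o) = 2 + o
T(U) = 18 (T(U) = 2 + 2⁴ = 2 + 16 = 18)
T(7) + 50*24 = 18 + 50*24 = 18 + 1200 = 1218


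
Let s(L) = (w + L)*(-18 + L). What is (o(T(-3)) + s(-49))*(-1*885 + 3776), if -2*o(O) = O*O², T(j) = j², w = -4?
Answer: 18424343/2 ≈ 9.2122e+6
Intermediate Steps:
o(O) = -O³/2 (o(O) = -O*O²/2 = -O³/2)
s(L) = (-18 + L)*(-4 + L) (s(L) = (-4 + L)*(-18 + L) = (-18 + L)*(-4 + L))
(o(T(-3)) + s(-49))*(-1*885 + 3776) = (-((-3)²)³/2 + (72 + (-49)² - 22*(-49)))*(-1*885 + 3776) = (-½*9³ + (72 + 2401 + 1078))*(-885 + 3776) = (-½*729 + 3551)*2891 = (-729/2 + 3551)*2891 = (6373/2)*2891 = 18424343/2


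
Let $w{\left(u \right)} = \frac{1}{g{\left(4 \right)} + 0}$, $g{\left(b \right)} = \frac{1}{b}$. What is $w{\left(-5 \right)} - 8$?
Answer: $-4$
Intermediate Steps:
$w{\left(u \right)} = 4$ ($w{\left(u \right)} = \frac{1}{\frac{1}{4} + 0} = \frac{1}{\frac{1}{4}} = 4$)
$w{\left(-5 \right)} - 8 = 4 - 8 = -4$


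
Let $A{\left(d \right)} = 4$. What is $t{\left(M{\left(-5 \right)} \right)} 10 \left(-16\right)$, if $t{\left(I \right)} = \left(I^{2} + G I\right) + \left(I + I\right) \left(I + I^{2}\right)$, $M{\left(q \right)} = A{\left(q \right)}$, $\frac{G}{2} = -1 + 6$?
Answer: $-34560$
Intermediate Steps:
$G = 10$ ($G = 2 \left(-1 + 6\right) = 2 \cdot 5 = 10$)
$M{\left(q \right)} = 4$
$t{\left(I \right)} = I^{2} + 10 I + 2 I \left(I + I^{2}\right)$ ($t{\left(I \right)} = \left(I^{2} + 10 I\right) + \left(I + I\right) \left(I + I^{2}\right) = \left(I^{2} + 10 I\right) + 2 I \left(I + I^{2}\right) = I^{2} + 10 I + 2 I \left(I + I^{2}\right)$)
$t{\left(M{\left(-5 \right)} \right)} 10 \left(-16\right) = 4 \left(10 + 2 \cdot 4^{2} + 3 \cdot 4\right) 10 \left(-16\right) = 4 \left(10 + 2 \cdot 16 + 12\right) 10 \left(-16\right) = 4 \left(10 + 32 + 12\right) 10 \left(-16\right) = 4 \cdot 54 \cdot 10 \left(-16\right) = 216 \cdot 10 \left(-16\right) = 2160 \left(-16\right) = -34560$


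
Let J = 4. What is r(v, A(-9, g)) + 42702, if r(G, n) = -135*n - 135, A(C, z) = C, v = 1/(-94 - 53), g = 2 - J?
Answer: 43782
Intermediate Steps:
g = -2 (g = 2 - 1*4 = 2 - 4 = -2)
v = -1/147 (v = 1/(-147) = -1/147 ≈ -0.0068027)
r(G, n) = -135 - 135*n
r(v, A(-9, g)) + 42702 = (-135 - 135*(-9)) + 42702 = (-135 + 1215) + 42702 = 1080 + 42702 = 43782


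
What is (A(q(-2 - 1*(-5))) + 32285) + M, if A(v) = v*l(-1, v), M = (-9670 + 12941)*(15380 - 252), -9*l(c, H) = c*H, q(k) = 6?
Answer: 49515977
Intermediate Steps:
l(c, H) = -H*c/9 (l(c, H) = -c*H/9 = -H*c/9)
M = 49483688 (M = 3271*15128 = 49483688)
A(v) = v²/9 (A(v) = v*(-⅑*v*(-1)) = v*(v/9) = v²/9)
(A(q(-2 - 1*(-5))) + 32285) + M = ((⅑)*6² + 32285) + 49483688 = ((⅑)*36 + 32285) + 49483688 = (4 + 32285) + 49483688 = 32289 + 49483688 = 49515977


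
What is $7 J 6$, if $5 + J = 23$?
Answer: $756$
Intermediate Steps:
$J = 18$ ($J = -5 + 23 = 18$)
$7 J 6 = 7 \cdot 18 \cdot 6 = 126 \cdot 6 = 756$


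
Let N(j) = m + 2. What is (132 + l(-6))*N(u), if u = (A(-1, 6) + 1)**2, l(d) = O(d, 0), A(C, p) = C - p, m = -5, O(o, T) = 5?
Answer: -411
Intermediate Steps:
l(d) = 5
u = 36 (u = ((-1 - 1*6) + 1)**2 = ((-1 - 6) + 1)**2 = (-7 + 1)**2 = (-6)**2 = 36)
N(j) = -3 (N(j) = -5 + 2 = -3)
(132 + l(-6))*N(u) = (132 + 5)*(-3) = 137*(-3) = -411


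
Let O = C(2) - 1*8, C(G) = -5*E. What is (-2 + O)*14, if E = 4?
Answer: -420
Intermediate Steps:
C(G) = -20 (C(G) = -5*4 = -20)
O = -28 (O = -20 - 1*8 = -20 - 8 = -28)
(-2 + O)*14 = (-2 - 28)*14 = -30*14 = -420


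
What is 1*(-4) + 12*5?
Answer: 56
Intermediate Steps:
1*(-4) + 12*5 = -4 + 60 = 56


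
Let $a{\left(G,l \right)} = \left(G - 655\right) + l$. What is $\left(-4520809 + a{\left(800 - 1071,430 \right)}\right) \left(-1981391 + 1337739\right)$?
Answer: $2910147005860$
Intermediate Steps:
$a{\left(G,l \right)} = -655 + G + l$ ($a{\left(G,l \right)} = \left(-655 + G\right) + l = -655 + G + l$)
$\left(-4520809 + a{\left(800 - 1071,430 \right)}\right) \left(-1981391 + 1337739\right) = \left(-4520809 + \left(-655 + \left(800 - 1071\right) + 430\right)\right) \left(-1981391 + 1337739\right) = \left(-4520809 + \left(-655 + \left(800 - 1071\right) + 430\right)\right) \left(-643652\right) = \left(-4520809 - 496\right) \left(-643652\right) = \left(-4521305\right) \left(-643652\right) = 2910147005860$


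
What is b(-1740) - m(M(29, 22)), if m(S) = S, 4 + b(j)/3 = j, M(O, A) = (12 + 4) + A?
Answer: -5270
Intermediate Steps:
M(O, A) = 16 + A
b(j) = -12 + 3*j
b(-1740) - m(M(29, 22)) = (-12 + 3*(-1740)) - (16 + 22) = (-12 - 5220) - 1*38 = -5232 - 38 = -5270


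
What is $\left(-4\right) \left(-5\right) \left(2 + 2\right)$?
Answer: $80$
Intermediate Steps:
$\left(-4\right) \left(-5\right) \left(2 + 2\right) = 20 \cdot 4 = 80$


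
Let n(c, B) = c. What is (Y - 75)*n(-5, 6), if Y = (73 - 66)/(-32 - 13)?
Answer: 3382/9 ≈ 375.78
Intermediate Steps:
Y = -7/45 (Y = 7/(-45) = 7*(-1/45) = -7/45 ≈ -0.15556)
(Y - 75)*n(-5, 6) = (-7/45 - 75)*(-5) = -3382/45*(-5) = 3382/9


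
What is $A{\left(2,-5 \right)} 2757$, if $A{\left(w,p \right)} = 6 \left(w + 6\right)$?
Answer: $132336$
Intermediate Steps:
$A{\left(w,p \right)} = 36 + 6 w$ ($A{\left(w,p \right)} = 6 \left(6 + w\right) = 36 + 6 w$)
$A{\left(2,-5 \right)} 2757 = \left(36 + 6 \cdot 2\right) 2757 = \left(36 + 12\right) 2757 = 48 \cdot 2757 = 132336$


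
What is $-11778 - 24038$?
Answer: $-35816$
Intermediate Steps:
$-11778 - 24038 = -35816$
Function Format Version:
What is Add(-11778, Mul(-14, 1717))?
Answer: -35816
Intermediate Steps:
Add(-11778, Mul(-14, 1717)) = Add(-11778, -24038) = -35816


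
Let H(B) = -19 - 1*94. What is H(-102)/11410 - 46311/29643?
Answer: -177252723/112742210 ≈ -1.5722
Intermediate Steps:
H(B) = -113 (H(B) = -19 - 94 = -113)
H(-102)/11410 - 46311/29643 = -113/11410 - 46311/29643 = -113*1/11410 - 46311*1/29643 = -113/11410 - 15437/9881 = -177252723/112742210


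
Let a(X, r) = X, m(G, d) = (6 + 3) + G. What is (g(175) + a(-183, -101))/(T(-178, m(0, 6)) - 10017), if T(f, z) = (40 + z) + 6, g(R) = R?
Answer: 4/4981 ≈ 0.00080305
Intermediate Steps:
m(G, d) = 9 + G
T(f, z) = 46 + z
(g(175) + a(-183, -101))/(T(-178, m(0, 6)) - 10017) = (175 - 183)/((46 + (9 + 0)) - 10017) = -8/((46 + 9) - 10017) = -8/(55 - 10017) = -8/(-9962) = -8*(-1/9962) = 4/4981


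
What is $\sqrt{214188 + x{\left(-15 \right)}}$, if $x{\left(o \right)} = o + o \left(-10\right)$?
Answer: $\sqrt{214323} \approx 462.95$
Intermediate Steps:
$x{\left(o \right)} = - 9 o$ ($x{\left(o \right)} = o - 10 o = - 9 o$)
$\sqrt{214188 + x{\left(-15 \right)}} = \sqrt{214188 - -135} = \sqrt{214188 + 135} = \sqrt{214323}$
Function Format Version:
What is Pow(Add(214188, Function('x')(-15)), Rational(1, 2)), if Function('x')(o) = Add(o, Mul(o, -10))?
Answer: Pow(214323, Rational(1, 2)) ≈ 462.95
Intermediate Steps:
Function('x')(o) = Mul(-9, o) (Function('x')(o) = Add(o, Mul(-10, o)) = Mul(-9, o))
Pow(Add(214188, Function('x')(-15)), Rational(1, 2)) = Pow(Add(214188, Mul(-9, -15)), Rational(1, 2)) = Pow(Add(214188, 135), Rational(1, 2)) = Pow(214323, Rational(1, 2))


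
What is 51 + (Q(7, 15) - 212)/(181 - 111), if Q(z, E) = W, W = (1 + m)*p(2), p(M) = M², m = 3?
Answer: 241/5 ≈ 48.200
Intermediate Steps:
W = 16 (W = (1 + 3)*2² = 4*4 = 16)
Q(z, E) = 16
51 + (Q(7, 15) - 212)/(181 - 111) = 51 + (16 - 212)/(181 - 111) = 51 - 196/70 = 51 - 196*1/70 = 51 - 14/5 = 241/5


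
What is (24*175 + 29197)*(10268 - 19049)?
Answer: -293259057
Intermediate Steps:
(24*175 + 29197)*(10268 - 19049) = (4200 + 29197)*(-8781) = 33397*(-8781) = -293259057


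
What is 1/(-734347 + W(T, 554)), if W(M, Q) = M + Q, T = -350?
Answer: -1/734143 ≈ -1.3621e-6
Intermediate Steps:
1/(-734347 + W(T, 554)) = 1/(-734347 + (-350 + 554)) = 1/(-734347 + 204) = 1/(-734143) = -1/734143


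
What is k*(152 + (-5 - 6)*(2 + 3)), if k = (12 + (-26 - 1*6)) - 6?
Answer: -2522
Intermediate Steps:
k = -26 (k = (12 + (-26 - 6)) - 6 = (12 - 32) - 6 = -20 - 6 = -26)
k*(152 + (-5 - 6)*(2 + 3)) = -26*(152 + (-5 - 6)*(2 + 3)) = -26*(152 - 11*5) = -26*(152 - 55) = -26*97 = -2522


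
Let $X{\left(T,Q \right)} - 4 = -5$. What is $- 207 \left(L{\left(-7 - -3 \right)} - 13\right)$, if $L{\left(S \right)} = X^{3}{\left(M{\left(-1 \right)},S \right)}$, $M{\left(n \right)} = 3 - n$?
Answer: $2898$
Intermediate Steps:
$X{\left(T,Q \right)} = -1$ ($X{\left(T,Q \right)} = 4 - 5 = -1$)
$L{\left(S \right)} = -1$ ($L{\left(S \right)} = \left(-1\right)^{3} = -1$)
$- 207 \left(L{\left(-7 - -3 \right)} - 13\right) = - 207 \left(-1 - 13\right) = \left(-207\right) \left(-14\right) = 2898$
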